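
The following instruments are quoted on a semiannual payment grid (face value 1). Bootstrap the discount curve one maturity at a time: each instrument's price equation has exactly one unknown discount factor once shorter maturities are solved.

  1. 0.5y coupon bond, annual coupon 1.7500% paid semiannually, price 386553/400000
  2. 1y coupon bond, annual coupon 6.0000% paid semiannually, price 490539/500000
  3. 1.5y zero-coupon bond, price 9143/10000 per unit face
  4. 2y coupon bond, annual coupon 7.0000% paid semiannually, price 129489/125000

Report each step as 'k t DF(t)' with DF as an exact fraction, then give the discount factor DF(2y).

1 1/2 479/500
2 1 4623/5000
3 3/2 9143/10000
4 2 9063/10000
DF(2y) = 9063/10000 ≈ 0.906300

step 1 [0.5y] bond c/2=7/800: DF=(386553/400000 − 7/800·(0))/(1+7/800) = 479/500 ≈ 0.958000
step 2 [1y] bond c/2=3/100: DF=(490539/500000 − 3/100·(0.958000))/(1+3/100) = 4623/5000 ≈ 0.924600
step 3 [1.5y] zero: DF = P = 9143/10000 ≈ 0.914300
step 4 [2y] bond c/2=7/200: DF=(129489/125000 − 7/200·(0.958000+0.924600+0.914300))/(1+7/200) = 9063/10000 ≈ 0.906300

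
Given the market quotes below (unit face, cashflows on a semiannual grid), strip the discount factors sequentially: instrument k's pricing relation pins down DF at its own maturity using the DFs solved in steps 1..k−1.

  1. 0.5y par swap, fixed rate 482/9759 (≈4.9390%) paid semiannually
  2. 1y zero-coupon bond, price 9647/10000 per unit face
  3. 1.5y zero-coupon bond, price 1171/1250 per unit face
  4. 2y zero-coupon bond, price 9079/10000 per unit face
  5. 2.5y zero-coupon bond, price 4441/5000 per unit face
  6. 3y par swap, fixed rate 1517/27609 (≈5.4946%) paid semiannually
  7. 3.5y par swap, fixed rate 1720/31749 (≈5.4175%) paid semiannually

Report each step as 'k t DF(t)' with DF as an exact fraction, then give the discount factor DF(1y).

step 1 [0.5y] swap r/2=241/9759: DF=(1 − 241/9759·(0))/(1+241/9759) = 9759/10000 ≈ 0.975900
step 2 [1y] zero: DF = P = 9647/10000 ≈ 0.964700
step 3 [1.5y] zero: DF = P = 1171/1250 ≈ 0.936800
step 4 [2y] zero: DF = P = 9079/10000 ≈ 0.907900
step 5 [2.5y] zero: DF = P = 4441/5000 ≈ 0.888200
step 6 [3y] swap r/2=1517/55218: DF=(1 − 1517/55218·(0.975900+0.964700+0.936800+0.907900+0.888200))/(1+1517/55218) = 8483/10000 ≈ 0.848300
step 7 [3.5y] swap r/2=860/31749: DF=(1 − 860/31749·(0.975900+0.964700+0.936800+0.907900+0.888200+0.848300))/(1+860/31749) = 207/250 ≈ 0.828000

1 1/2 9759/10000
2 1 9647/10000
3 3/2 1171/1250
4 2 9079/10000
5 5/2 4441/5000
6 3 8483/10000
7 7/2 207/250
DF(1y) = 9647/10000 ≈ 0.964700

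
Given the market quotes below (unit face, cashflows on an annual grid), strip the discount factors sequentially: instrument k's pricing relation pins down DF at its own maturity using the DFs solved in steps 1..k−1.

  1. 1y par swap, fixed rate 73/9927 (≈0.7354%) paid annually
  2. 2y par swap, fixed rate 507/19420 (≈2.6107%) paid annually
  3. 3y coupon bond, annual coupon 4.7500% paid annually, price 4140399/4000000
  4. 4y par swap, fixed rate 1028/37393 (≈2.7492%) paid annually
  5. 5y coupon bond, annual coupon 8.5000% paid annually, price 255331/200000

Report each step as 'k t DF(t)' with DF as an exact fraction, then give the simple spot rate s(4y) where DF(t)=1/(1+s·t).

step 1 [1y] swap r/1=73/9927: DF=(1 − 73/9927·(0))/(1+73/9927) = 9927/10000 ≈ 0.992700
step 2 [2y] swap r/1=507/19420: DF=(1 − 507/19420·(0.992700))/(1+507/19420) = 9493/10000 ≈ 0.949300
step 3 [3y] bond c/1=19/400: DF=(4140399/4000000 − 19/400·(0.992700+0.949300))/(1+19/400) = 9001/10000 ≈ 0.900100
step 4 [4y] swap r/1=1028/37393: DF=(1 − 1028/37393·(0.992700+0.949300+0.900100))/(1+1028/37393) = 2243/2500 ≈ 0.897200
step 5 [5y] bond c/1=17/200: DF=(255331/200000 − 17/200·(0.992700+0.949300+0.900100+0.897200))/(1+17/200) = 8837/10000 ≈ 0.883700

1 1 9927/10000
2 2 9493/10000
3 3 9001/10000
4 4 2243/2500
5 5 8837/10000
s(4y) = (1/(2243/2500) − 1)/(4) = 257/8972 ≈ 2.8645%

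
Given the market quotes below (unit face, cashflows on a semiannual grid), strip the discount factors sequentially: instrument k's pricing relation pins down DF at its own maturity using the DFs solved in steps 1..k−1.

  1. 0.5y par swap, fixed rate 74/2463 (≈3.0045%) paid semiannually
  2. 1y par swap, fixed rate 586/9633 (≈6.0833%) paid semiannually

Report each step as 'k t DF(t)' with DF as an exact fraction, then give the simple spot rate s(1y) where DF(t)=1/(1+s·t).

1 1/2 2463/2500
2 1 4707/5000
s(1y) = (1/(4707/5000) − 1)/(1) = 293/4707 ≈ 6.2248%

step 1 [0.5y] swap r/2=37/2463: DF=(1 − 37/2463·(0))/(1+37/2463) = 2463/2500 ≈ 0.985200
step 2 [1y] swap r/2=293/9633: DF=(1 − 293/9633·(0.985200))/(1+293/9633) = 4707/5000 ≈ 0.941400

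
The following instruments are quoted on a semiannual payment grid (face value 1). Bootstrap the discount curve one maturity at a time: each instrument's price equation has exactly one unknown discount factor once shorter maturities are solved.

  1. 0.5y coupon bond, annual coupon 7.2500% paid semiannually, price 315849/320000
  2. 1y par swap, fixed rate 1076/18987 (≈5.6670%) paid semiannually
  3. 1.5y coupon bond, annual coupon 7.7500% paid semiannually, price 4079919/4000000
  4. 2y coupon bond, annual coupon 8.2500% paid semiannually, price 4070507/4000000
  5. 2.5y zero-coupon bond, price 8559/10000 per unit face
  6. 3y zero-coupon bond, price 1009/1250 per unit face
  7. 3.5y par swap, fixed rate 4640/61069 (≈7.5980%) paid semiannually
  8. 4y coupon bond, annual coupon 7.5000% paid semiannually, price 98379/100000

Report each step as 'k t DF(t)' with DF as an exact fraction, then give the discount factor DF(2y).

step 1 [0.5y] bond c/2=29/800: DF=(315849/320000 − 29/800·(0))/(1+29/800) = 381/400 ≈ 0.952500
step 2 [1y] swap r/2=538/18987: DF=(1 − 538/18987·(0.952500))/(1+538/18987) = 4731/5000 ≈ 0.946200
step 3 [1.5y] bond c/2=31/800: DF=(4079919/4000000 − 31/800·(0.952500+0.946200))/(1+31/800) = 9111/10000 ≈ 0.911100
step 4 [2y] bond c/2=33/800: DF=(4070507/4000000 − 33/800·(0.952500+0.946200+0.911100))/(1+33/800) = 433/500 ≈ 0.866000
step 5 [2.5y] zero: DF = P = 8559/10000 ≈ 0.855900
step 6 [3y] zero: DF = P = 1009/1250 ≈ 0.807200
step 7 [3.5y] swap r/2=2320/61069: DF=(1 − 2320/61069·(0.952500+0.946200+0.911100+0.866000+0.855900+0.807200))/(1+2320/61069) = 96/125 ≈ 0.768000
step 8 [4y] bond c/2=3/80: DF=(98379/100000 − 3/80·(0.952500+0.946200+0.911100+0.866000+0.855900+0.807200+0.768000))/(1+3/80) = 291/400 ≈ 0.727500

1 1/2 381/400
2 1 4731/5000
3 3/2 9111/10000
4 2 433/500
5 5/2 8559/10000
6 3 1009/1250
7 7/2 96/125
8 4 291/400
DF(2y) = 433/500 ≈ 0.866000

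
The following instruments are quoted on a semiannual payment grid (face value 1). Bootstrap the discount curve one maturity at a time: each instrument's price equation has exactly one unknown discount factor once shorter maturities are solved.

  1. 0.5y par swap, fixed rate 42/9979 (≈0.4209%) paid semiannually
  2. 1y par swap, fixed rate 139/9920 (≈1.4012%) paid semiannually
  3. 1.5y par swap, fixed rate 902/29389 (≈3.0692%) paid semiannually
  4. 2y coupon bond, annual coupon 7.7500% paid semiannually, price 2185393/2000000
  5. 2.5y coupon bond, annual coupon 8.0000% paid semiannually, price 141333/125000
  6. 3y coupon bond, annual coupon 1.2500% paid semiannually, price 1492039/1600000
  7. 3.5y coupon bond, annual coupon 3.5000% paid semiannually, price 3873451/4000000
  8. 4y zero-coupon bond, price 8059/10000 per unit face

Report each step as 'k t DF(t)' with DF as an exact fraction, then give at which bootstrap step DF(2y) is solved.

1 1/2 9979/10000
2 1 9861/10000
3 3/2 9549/10000
4 2 9423/10000
5 5/2 9379/10000
6 3 1121/1250
7 7/2 4267/5000
8 4 8059/10000
DF(2y) is solved at step 4

step 1 [0.5y] swap r/2=21/9979: DF=(1 − 21/9979·(0))/(1+21/9979) = 9979/10000 ≈ 0.997900
step 2 [1y] swap r/2=139/19840: DF=(1 − 139/19840·(0.997900))/(1+139/19840) = 9861/10000 ≈ 0.986100
step 3 [1.5y] swap r/2=451/29389: DF=(1 − 451/29389·(0.997900+0.986100))/(1+451/29389) = 9549/10000 ≈ 0.954900
step 4 [2y] bond c/2=31/800: DF=(2185393/2000000 − 31/800·(0.997900+0.986100+0.954900))/(1+31/800) = 9423/10000 ≈ 0.942300
step 5 [2.5y] bond c/2=1/25: DF=(141333/125000 − 1/25·(0.997900+0.986100+0.954900+0.942300))/(1+1/25) = 9379/10000 ≈ 0.937900
step 6 [3y] bond c/2=1/160: DF=(1492039/1600000 − 1/160·(0.997900+0.986100+0.954900+0.942300+0.937900))/(1+1/160) = 1121/1250 ≈ 0.896800
step 7 [3.5y] bond c/2=7/400: DF=(3873451/4000000 − 7/400·(0.997900+0.986100+0.954900+0.942300+0.937900+0.896800))/(1+7/400) = 4267/5000 ≈ 0.853400
step 8 [4y] zero: DF = P = 8059/10000 ≈ 0.805900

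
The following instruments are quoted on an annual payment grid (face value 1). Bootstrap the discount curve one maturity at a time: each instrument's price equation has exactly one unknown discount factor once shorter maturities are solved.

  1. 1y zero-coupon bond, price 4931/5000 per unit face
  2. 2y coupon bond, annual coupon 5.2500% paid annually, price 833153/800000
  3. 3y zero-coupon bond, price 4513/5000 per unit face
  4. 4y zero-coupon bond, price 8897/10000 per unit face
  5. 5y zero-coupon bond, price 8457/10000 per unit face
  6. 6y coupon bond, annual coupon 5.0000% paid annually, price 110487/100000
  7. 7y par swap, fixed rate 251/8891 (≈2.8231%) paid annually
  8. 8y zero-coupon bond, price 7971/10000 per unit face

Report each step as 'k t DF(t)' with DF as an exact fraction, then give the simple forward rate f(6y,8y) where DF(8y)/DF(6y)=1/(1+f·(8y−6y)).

step 1 [1y] zero: DF = P = 4931/5000 ≈ 0.986200
step 2 [2y] bond c/1=21/400: DF=(833153/800000 − 21/400·(0.986200))/(1+21/400) = 9403/10000 ≈ 0.940300
step 3 [3y] zero: DF = P = 4513/5000 ≈ 0.902600
step 4 [4y] zero: DF = P = 8897/10000 ≈ 0.889700
step 5 [5y] zero: DF = P = 8457/10000 ≈ 0.845700
step 6 [6y] bond c/1=1/20: DF=(110487/100000 − 1/20·(0.986200+0.940300+0.902600+0.889700+0.845700))/(1+1/20) = 8349/10000 ≈ 0.834900
step 7 [7y] swap r/1=251/8891: DF=(1 − 251/8891·(0.986200+0.940300+0.902600+0.889700+0.845700+0.834900))/(1+251/8891) = 8243/10000 ≈ 0.824300
step 8 [8y] zero: DF = P = 7971/10000 ≈ 0.797100

1 1 4931/5000
2 2 9403/10000
3 3 4513/5000
4 4 8897/10000
5 5 8457/10000
6 6 8349/10000
7 7 8243/10000
8 8 7971/10000
f(6y,8y) = ((8349/10000)/(7971/10000) − 1)/(2) = 63/2657 ≈ 2.3711%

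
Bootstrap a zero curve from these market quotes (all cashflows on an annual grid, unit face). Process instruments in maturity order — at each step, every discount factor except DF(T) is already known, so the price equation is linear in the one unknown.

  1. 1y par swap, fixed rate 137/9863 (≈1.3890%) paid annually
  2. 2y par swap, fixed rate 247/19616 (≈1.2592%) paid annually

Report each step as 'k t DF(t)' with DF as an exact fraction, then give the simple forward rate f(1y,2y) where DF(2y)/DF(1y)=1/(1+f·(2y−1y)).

1 1 9863/10000
2 2 9753/10000
f(1y,2y) = ((9863/10000)/(9753/10000) − 1)/(1) = 110/9753 ≈ 1.1279%

step 1 [1y] swap r/1=137/9863: DF=(1 − 137/9863·(0))/(1+137/9863) = 9863/10000 ≈ 0.986300
step 2 [2y] swap r/1=247/19616: DF=(1 − 247/19616·(0.986300))/(1+247/19616) = 9753/10000 ≈ 0.975300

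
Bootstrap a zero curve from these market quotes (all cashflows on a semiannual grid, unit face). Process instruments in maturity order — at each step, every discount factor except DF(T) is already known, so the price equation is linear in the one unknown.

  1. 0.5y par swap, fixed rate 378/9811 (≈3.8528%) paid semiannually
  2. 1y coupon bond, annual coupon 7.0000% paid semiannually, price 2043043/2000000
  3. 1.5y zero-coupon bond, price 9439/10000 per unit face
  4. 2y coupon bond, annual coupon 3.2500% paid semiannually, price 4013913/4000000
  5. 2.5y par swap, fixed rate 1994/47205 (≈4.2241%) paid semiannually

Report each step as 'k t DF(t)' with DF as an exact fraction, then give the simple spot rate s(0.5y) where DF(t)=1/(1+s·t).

step 1 [0.5y] swap r/2=189/9811: DF=(1 − 189/9811·(0))/(1+189/9811) = 9811/10000 ≈ 0.981100
step 2 [1y] bond c/2=7/200: DF=(2043043/2000000 − 7/200·(0.981100))/(1+7/200) = 4769/5000 ≈ 0.953800
step 3 [1.5y] zero: DF = P = 9439/10000 ≈ 0.943900
step 4 [2y] bond c/2=13/800: DF=(4013913/4000000 − 13/800·(0.981100+0.953800+0.943900))/(1+13/800) = 4707/5000 ≈ 0.941400
step 5 [2.5y] swap r/2=997/47205: DF=(1 − 997/47205·(0.981100+0.953800+0.943900+0.941400))/(1+997/47205) = 9003/10000 ≈ 0.900300

1 1/2 9811/10000
2 1 4769/5000
3 3/2 9439/10000
4 2 4707/5000
5 5/2 9003/10000
s(0.5y) = (1/(9811/10000) − 1)/(1/2) = 378/9811 ≈ 3.8528%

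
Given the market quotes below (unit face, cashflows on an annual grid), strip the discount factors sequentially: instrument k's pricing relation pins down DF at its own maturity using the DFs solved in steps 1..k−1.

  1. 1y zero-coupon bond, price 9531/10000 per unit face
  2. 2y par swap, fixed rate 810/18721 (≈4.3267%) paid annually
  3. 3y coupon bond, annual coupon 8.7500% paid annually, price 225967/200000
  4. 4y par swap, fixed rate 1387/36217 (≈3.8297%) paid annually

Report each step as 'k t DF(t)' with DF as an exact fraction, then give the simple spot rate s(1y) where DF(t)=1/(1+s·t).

step 1 [1y] zero: DF = P = 9531/10000 ≈ 0.953100
step 2 [2y] swap r/1=810/18721: DF=(1 − 810/18721·(0.953100))/(1+810/18721) = 919/1000 ≈ 0.919000
step 3 [3y] bond c/1=7/80: DF=(225967/200000 − 7/80·(0.953100+0.919000))/(1+7/80) = 8883/10000 ≈ 0.888300
step 4 [4y] swap r/1=1387/36217: DF=(1 − 1387/36217·(0.953100+0.919000+0.888300))/(1+1387/36217) = 8613/10000 ≈ 0.861300

1 1 9531/10000
2 2 919/1000
3 3 8883/10000
4 4 8613/10000
s(1y) = (1/(9531/10000) − 1)/(1) = 469/9531 ≈ 4.9208%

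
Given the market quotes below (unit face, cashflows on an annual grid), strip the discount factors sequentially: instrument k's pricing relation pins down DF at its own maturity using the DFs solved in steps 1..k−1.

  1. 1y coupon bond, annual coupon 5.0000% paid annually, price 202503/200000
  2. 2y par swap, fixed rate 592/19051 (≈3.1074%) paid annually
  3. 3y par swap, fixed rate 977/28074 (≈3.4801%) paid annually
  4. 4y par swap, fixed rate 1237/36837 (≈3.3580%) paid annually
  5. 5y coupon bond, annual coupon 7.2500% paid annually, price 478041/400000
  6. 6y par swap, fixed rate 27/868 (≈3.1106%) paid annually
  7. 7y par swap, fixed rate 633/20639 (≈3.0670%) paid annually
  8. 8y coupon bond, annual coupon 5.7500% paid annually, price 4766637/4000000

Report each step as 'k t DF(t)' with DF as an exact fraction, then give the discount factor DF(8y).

1 1 9643/10000
2 2 588/625
3 3 9023/10000
4 4 8763/10000
5 5 8653/10000
6 6 4163/5000
7 7 8101/10000
8 8 3951/5000
DF(8y) = 3951/5000 ≈ 0.790200

step 1 [1y] bond c/1=1/20: DF=(202503/200000 − 1/20·(0))/(1+1/20) = 9643/10000 ≈ 0.964300
step 2 [2y] swap r/1=592/19051: DF=(1 − 592/19051·(0.964300))/(1+592/19051) = 588/625 ≈ 0.940800
step 3 [3y] swap r/1=977/28074: DF=(1 − 977/28074·(0.964300+0.940800))/(1+977/28074) = 9023/10000 ≈ 0.902300
step 4 [4y] swap r/1=1237/36837: DF=(1 − 1237/36837·(0.964300+0.940800+0.902300))/(1+1237/36837) = 8763/10000 ≈ 0.876300
step 5 [5y] bond c/1=29/400: DF=(478041/400000 − 29/400·(0.964300+0.940800+0.902300+0.876300))/(1+29/400) = 8653/10000 ≈ 0.865300
step 6 [6y] swap r/1=27/868: DF=(1 − 27/868·(0.964300+0.940800+0.902300+0.876300+0.865300))/(1+27/868) = 4163/5000 ≈ 0.832600
step 7 [7y] swap r/1=633/20639: DF=(1 − 633/20639·(0.964300+0.940800+0.902300+0.876300+0.865300+0.832600))/(1+633/20639) = 8101/10000 ≈ 0.810100
step 8 [8y] bond c/1=23/400: DF=(4766637/4000000 − 23/400·(0.964300+0.940800+0.902300+0.876300+0.865300+0.832600+0.810100))/(1+23/400) = 3951/5000 ≈ 0.790200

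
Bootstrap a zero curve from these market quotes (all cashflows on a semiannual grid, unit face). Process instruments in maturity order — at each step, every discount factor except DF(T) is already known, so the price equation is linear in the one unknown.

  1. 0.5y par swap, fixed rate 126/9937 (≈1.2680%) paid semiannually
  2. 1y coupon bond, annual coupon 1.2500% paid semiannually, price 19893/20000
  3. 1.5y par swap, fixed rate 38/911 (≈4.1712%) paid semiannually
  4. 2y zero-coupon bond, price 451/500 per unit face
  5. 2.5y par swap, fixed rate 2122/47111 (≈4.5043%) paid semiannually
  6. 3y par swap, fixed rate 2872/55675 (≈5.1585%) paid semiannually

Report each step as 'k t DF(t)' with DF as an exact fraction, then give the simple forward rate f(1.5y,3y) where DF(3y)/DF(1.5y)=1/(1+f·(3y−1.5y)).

step 1 [0.5y] swap r/2=63/9937: DF=(1 − 63/9937·(0))/(1+63/9937) = 9937/10000 ≈ 0.993700
step 2 [1y] bond c/2=1/160: DF=(19893/20000 − 1/160·(0.993700))/(1+1/160) = 9823/10000 ≈ 0.982300
step 3 [1.5y] swap r/2=19/911: DF=(1 − 19/911·(0.993700+0.982300))/(1+19/911) = 587/625 ≈ 0.939200
step 4 [2y] zero: DF = P = 451/500 ≈ 0.902000
step 5 [2.5y] swap r/2=1061/47111: DF=(1 − 1061/47111·(0.993700+0.982300+0.939200+0.902000))/(1+1061/47111) = 8939/10000 ≈ 0.893900
step 6 [3y] swap r/2=1436/55675: DF=(1 − 1436/55675·(0.993700+0.982300+0.939200+0.902000+0.893900))/(1+1436/55675) = 2141/2500 ≈ 0.856400

1 1/2 9937/10000
2 1 9823/10000
3 3/2 587/625
4 2 451/500
5 5/2 8939/10000
6 3 2141/2500
f(1.5y,3y) = ((587/625)/(2141/2500) − 1)/(3/2) = 138/2141 ≈ 6.4456%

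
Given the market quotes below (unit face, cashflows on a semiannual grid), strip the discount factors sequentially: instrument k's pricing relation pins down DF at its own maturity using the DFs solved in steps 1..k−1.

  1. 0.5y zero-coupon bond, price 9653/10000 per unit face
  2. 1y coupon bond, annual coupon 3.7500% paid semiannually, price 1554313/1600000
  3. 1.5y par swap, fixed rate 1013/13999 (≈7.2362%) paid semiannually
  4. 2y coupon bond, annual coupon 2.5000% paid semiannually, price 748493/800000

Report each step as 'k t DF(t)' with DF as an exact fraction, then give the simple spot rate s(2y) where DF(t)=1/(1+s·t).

step 1 [0.5y] zero: DF = P = 9653/10000 ≈ 0.965300
step 2 [1y] bond c/2=3/160: DF=(1554313/1600000 − 3/160·(0.965300))/(1+3/160) = 4679/5000 ≈ 0.935800
step 3 [1.5y] swap r/2=1013/27998: DF=(1 − 1013/27998·(0.965300+0.935800))/(1+1013/27998) = 8987/10000 ≈ 0.898700
step 4 [2y] bond c/2=1/80: DF=(748493/800000 − 1/80·(0.965300+0.935800+0.898700))/(1+1/80) = 1779/2000 ≈ 0.889500

1 1/2 9653/10000
2 1 4679/5000
3 3/2 8987/10000
4 2 1779/2000
s(2y) = (1/(1779/2000) − 1)/(2) = 221/3558 ≈ 6.2114%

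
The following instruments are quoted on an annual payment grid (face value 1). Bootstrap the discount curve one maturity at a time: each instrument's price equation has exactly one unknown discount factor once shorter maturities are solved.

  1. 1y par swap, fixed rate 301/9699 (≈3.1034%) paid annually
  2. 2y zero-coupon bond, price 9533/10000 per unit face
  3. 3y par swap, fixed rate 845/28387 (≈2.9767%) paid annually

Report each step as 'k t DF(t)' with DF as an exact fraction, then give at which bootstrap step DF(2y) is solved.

step 1 [1y] swap r/1=301/9699: DF=(1 − 301/9699·(0))/(1+301/9699) = 9699/10000 ≈ 0.969900
step 2 [2y] zero: DF = P = 9533/10000 ≈ 0.953300
step 3 [3y] swap r/1=845/28387: DF=(1 − 845/28387·(0.969900+0.953300))/(1+845/28387) = 1831/2000 ≈ 0.915500

1 1 9699/10000
2 2 9533/10000
3 3 1831/2000
DF(2y) is solved at step 2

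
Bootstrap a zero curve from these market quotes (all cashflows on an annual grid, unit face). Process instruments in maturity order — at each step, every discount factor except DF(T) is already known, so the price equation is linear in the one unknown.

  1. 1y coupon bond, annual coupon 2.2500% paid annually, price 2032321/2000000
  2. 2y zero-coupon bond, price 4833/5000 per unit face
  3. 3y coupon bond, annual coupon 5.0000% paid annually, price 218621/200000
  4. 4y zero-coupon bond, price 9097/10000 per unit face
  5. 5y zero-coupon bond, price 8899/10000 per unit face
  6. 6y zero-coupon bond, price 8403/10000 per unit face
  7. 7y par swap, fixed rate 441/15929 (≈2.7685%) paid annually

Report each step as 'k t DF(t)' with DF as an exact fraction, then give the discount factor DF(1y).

step 1 [1y] bond c/1=9/400: DF=(2032321/2000000 − 9/400·(0))/(1+9/400) = 4969/5000 ≈ 0.993800
step 2 [2y] zero: DF = P = 4833/5000 ≈ 0.966600
step 3 [3y] bond c/1=1/20: DF=(218621/200000 − 1/20·(0.993800+0.966600))/(1+1/20) = 9477/10000 ≈ 0.947700
step 4 [4y] zero: DF = P = 9097/10000 ≈ 0.909700
step 5 [5y] zero: DF = P = 8899/10000 ≈ 0.889900
step 6 [6y] zero: DF = P = 8403/10000 ≈ 0.840300
step 7 [7y] swap r/1=441/15929: DF=(1 − 441/15929·(0.993800+0.966600+0.947700+0.909700+0.889900+0.840300))/(1+441/15929) = 2059/2500 ≈ 0.823600

1 1 4969/5000
2 2 4833/5000
3 3 9477/10000
4 4 9097/10000
5 5 8899/10000
6 6 8403/10000
7 7 2059/2500
DF(1y) = 4969/5000 ≈ 0.993800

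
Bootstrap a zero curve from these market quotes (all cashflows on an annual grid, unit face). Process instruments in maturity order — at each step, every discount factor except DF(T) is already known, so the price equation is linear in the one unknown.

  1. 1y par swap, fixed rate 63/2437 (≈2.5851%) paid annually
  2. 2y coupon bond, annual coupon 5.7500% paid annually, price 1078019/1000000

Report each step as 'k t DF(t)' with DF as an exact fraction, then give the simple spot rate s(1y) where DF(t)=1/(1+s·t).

step 1 [1y] swap r/1=63/2437: DF=(1 − 63/2437·(0))/(1+63/2437) = 2437/2500 ≈ 0.974800
step 2 [2y] bond c/1=23/400: DF=(1078019/1000000 − 23/400·(0.974800))/(1+23/400) = 604/625 ≈ 0.966400

1 1 2437/2500
2 2 604/625
s(1y) = (1/(2437/2500) − 1)/(1) = 63/2437 ≈ 2.5851%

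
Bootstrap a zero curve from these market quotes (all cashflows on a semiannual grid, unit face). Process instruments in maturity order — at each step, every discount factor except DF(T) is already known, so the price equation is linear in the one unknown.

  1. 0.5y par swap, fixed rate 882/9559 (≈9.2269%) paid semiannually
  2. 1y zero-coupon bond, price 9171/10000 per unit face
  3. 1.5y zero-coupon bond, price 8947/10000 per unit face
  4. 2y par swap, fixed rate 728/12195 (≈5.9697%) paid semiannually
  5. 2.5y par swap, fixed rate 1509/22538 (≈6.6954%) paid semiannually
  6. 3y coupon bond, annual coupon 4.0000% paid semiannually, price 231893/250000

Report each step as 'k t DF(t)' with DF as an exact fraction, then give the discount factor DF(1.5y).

step 1 [0.5y] swap r/2=441/9559: DF=(1 − 441/9559·(0))/(1+441/9559) = 9559/10000 ≈ 0.955900
step 2 [1y] zero: DF = P = 9171/10000 ≈ 0.917100
step 3 [1.5y] zero: DF = P = 8947/10000 ≈ 0.894700
step 4 [2y] swap r/2=364/12195: DF=(1 − 364/12195·(0.955900+0.917100+0.894700))/(1+364/12195) = 2227/2500 ≈ 0.890800
step 5 [2.5y] swap r/2=1509/45076: DF=(1 − 1509/45076·(0.955900+0.917100+0.894700+0.890800))/(1+1509/45076) = 8491/10000 ≈ 0.849100
step 6 [3y] bond c/2=1/50: DF=(231893/250000 − 1/50·(0.955900+0.917100+0.894700+0.890800+0.849100))/(1+1/50) = 821/1000 ≈ 0.821000

1 1/2 9559/10000
2 1 9171/10000
3 3/2 8947/10000
4 2 2227/2500
5 5/2 8491/10000
6 3 821/1000
DF(1.5y) = 8947/10000 ≈ 0.894700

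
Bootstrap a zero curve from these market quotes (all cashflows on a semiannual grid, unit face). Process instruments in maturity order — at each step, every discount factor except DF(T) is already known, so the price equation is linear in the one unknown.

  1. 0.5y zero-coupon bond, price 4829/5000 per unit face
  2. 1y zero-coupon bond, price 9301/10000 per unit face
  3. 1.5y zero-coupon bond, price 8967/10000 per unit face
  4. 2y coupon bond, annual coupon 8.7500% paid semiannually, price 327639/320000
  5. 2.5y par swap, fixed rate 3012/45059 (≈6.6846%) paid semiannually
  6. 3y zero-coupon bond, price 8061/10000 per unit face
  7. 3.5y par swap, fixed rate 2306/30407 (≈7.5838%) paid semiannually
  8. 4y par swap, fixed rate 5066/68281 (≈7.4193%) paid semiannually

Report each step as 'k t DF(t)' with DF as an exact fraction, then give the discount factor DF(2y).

1 1/2 4829/5000
2 1 9301/10000
3 3/2 8967/10000
4 2 8639/10000
5 5/2 4247/5000
6 3 8061/10000
7 7/2 3847/5000
8 4 7467/10000
DF(2y) = 8639/10000 ≈ 0.863900

step 1 [0.5y] zero: DF = P = 4829/5000 ≈ 0.965800
step 2 [1y] zero: DF = P = 9301/10000 ≈ 0.930100
step 3 [1.5y] zero: DF = P = 8967/10000 ≈ 0.896700
step 4 [2y] bond c/2=7/160: DF=(327639/320000 − 7/160·(0.965800+0.930100+0.896700))/(1+7/160) = 8639/10000 ≈ 0.863900
step 5 [2.5y] swap r/2=1506/45059: DF=(1 − 1506/45059·(0.965800+0.930100+0.896700+0.863900))/(1+1506/45059) = 4247/5000 ≈ 0.849400
step 6 [3y] zero: DF = P = 8061/10000 ≈ 0.806100
step 7 [3.5y] swap r/2=1153/30407: DF=(1 − 1153/30407·(0.965800+0.930100+0.896700+0.863900+0.849400+0.806100))/(1+1153/30407) = 3847/5000 ≈ 0.769400
step 8 [4y] swap r/2=2533/68281: DF=(1 − 2533/68281·(0.965800+0.930100+0.896700+0.863900+0.849400+0.806100+0.769400))/(1+2533/68281) = 7467/10000 ≈ 0.746700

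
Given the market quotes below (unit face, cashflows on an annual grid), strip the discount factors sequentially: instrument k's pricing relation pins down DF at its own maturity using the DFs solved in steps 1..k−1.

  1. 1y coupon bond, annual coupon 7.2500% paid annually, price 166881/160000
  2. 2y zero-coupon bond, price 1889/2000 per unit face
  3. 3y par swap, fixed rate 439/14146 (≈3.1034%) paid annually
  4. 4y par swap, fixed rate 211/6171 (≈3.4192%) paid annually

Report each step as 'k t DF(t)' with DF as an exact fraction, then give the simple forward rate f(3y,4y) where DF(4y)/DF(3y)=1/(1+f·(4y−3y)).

1 1 389/400
2 2 1889/2000
3 3 4561/5000
4 4 4367/5000
f(3y,4y) = ((4561/5000)/(4367/5000) − 1)/(1) = 194/4367 ≈ 4.4424%

step 1 [1y] bond c/1=29/400: DF=(166881/160000 − 29/400·(0))/(1+29/400) = 389/400 ≈ 0.972500
step 2 [2y] zero: DF = P = 1889/2000 ≈ 0.944500
step 3 [3y] swap r/1=439/14146: DF=(1 − 439/14146·(0.972500+0.944500))/(1+439/14146) = 4561/5000 ≈ 0.912200
step 4 [4y] swap r/1=211/6171: DF=(1 − 211/6171·(0.972500+0.944500+0.912200))/(1+211/6171) = 4367/5000 ≈ 0.873400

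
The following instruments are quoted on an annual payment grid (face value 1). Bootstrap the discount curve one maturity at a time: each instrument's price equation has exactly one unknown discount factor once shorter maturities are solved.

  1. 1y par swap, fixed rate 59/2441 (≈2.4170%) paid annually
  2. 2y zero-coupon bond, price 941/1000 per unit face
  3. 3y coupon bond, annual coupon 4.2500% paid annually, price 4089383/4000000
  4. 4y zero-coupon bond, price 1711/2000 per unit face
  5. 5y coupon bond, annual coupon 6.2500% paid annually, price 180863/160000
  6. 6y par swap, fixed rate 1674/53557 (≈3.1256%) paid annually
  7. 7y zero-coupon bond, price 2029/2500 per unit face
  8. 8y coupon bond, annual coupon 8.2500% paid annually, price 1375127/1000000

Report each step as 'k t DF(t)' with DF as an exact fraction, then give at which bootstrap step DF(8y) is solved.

1 1 2441/2500
2 2 941/1000
3 3 361/400
4 4 1711/2000
5 5 8477/10000
6 6 4163/5000
7 7 2029/2500
8 8 8003/10000
DF(8y) is solved at step 8

step 1 [1y] swap r/1=59/2441: DF=(1 − 59/2441·(0))/(1+59/2441) = 2441/2500 ≈ 0.976400
step 2 [2y] zero: DF = P = 941/1000 ≈ 0.941000
step 3 [3y] bond c/1=17/400: DF=(4089383/4000000 − 17/400·(0.976400+0.941000))/(1+17/400) = 361/400 ≈ 0.902500
step 4 [4y] zero: DF = P = 1711/2000 ≈ 0.855500
step 5 [5y] bond c/1=1/16: DF=(180863/160000 − 1/16·(0.976400+0.941000+0.902500+0.855500))/(1+1/16) = 8477/10000 ≈ 0.847700
step 6 [6y] swap r/1=1674/53557: DF=(1 − 1674/53557·(0.976400+0.941000+0.902500+0.855500+0.847700))/(1+1674/53557) = 4163/5000 ≈ 0.832600
step 7 [7y] zero: DF = P = 2029/2500 ≈ 0.811600
step 8 [8y] bond c/1=33/400: DF=(1375127/1000000 − 33/400·(0.976400+0.941000+0.902500+0.855500+0.847700+0.832600+0.811600))/(1+33/400) = 8003/10000 ≈ 0.800300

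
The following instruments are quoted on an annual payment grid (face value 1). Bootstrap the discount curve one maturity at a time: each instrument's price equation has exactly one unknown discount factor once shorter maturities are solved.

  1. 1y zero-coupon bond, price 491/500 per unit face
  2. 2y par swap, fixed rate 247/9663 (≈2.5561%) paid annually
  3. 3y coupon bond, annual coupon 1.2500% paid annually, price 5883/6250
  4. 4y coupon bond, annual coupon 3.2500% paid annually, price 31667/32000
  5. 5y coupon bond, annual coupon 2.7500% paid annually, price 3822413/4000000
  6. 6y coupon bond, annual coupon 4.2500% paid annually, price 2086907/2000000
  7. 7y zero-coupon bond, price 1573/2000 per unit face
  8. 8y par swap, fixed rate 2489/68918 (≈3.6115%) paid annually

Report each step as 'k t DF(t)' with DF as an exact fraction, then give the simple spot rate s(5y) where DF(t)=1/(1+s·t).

step 1 [1y] zero: DF = P = 491/500 ≈ 0.982000
step 2 [2y] swap r/1=247/9663: DF=(1 − 247/9663·(0.982000))/(1+247/9663) = 4753/5000 ≈ 0.950600
step 3 [3y] bond c/1=1/80: DF=(5883/6250 − 1/80·(0.982000+0.950600))/(1+1/80) = 4529/5000 ≈ 0.905800
step 4 [4y] bond c/1=13/400: DF=(31667/32000 − 13/400·(0.982000+0.950600+0.905800))/(1+13/400) = 8691/10000 ≈ 0.869100
step 5 [5y] bond c/1=11/400: DF=(3822413/4000000 − 11/400·(0.982000+0.950600+0.905800+0.869100))/(1+11/400) = 2077/2500 ≈ 0.830800
step 6 [6y] bond c/1=17/400: DF=(2086907/2000000 − 17/400·(0.982000+0.950600+0.905800+0.869100+0.830800))/(1+17/400) = 8159/10000 ≈ 0.815900
step 7 [7y] zero: DF = P = 1573/2000 ≈ 0.786500
step 8 [8y] swap r/1=2489/68918: DF=(1 − 2489/68918·(0.982000+0.950600+0.905800+0.869100+0.830800+0.815900+0.786500))/(1+2489/68918) = 7511/10000 ≈ 0.751100

1 1 491/500
2 2 4753/5000
3 3 4529/5000
4 4 8691/10000
5 5 2077/2500
6 6 8159/10000
7 7 1573/2000
8 8 7511/10000
s(5y) = (1/(2077/2500) − 1)/(5) = 423/10385 ≈ 4.0732%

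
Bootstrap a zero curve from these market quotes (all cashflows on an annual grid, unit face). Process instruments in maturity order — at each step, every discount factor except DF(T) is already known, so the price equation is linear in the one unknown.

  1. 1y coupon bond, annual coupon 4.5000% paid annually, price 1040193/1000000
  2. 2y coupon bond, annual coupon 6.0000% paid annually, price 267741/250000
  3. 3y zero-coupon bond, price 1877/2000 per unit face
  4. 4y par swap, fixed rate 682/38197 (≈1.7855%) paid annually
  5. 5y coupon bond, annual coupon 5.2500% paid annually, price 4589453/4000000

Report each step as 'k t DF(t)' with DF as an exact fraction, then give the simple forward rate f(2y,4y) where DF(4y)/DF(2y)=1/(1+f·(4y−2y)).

1 1 4977/5000
2 2 477/500
3 3 1877/2000
4 4 4659/5000
5 5 2249/2500
f(2y,4y) = ((477/500)/(4659/5000) − 1)/(2) = 37/3106 ≈ 1.1912%

step 1 [1y] bond c/1=9/200: DF=(1040193/1000000 − 9/200·(0))/(1+9/200) = 4977/5000 ≈ 0.995400
step 2 [2y] bond c/1=3/50: DF=(267741/250000 − 3/50·(0.995400))/(1+3/50) = 477/500 ≈ 0.954000
step 3 [3y] zero: DF = P = 1877/2000 ≈ 0.938500
step 4 [4y] swap r/1=682/38197: DF=(1 − 682/38197·(0.995400+0.954000+0.938500))/(1+682/38197) = 4659/5000 ≈ 0.931800
step 5 [5y] bond c/1=21/400: DF=(4589453/4000000 − 21/400·(0.995400+0.954000+0.938500+0.931800))/(1+21/400) = 2249/2500 ≈ 0.899600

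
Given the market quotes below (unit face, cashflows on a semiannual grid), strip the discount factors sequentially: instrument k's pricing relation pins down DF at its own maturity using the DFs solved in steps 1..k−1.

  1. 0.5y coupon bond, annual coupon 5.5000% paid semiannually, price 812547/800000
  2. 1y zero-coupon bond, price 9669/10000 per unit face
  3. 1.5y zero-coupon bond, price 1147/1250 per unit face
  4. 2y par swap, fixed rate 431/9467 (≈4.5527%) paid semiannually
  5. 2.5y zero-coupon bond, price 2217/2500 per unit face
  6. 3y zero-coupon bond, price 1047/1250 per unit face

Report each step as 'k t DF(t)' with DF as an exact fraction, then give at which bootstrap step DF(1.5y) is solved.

step 1 [0.5y] bond c/2=11/400: DF=(812547/800000 − 11/400·(0))/(1+11/400) = 1977/2000 ≈ 0.988500
step 2 [1y] zero: DF = P = 9669/10000 ≈ 0.966900
step 3 [1.5y] zero: DF = P = 1147/1250 ≈ 0.917600
step 4 [2y] swap r/2=431/18934: DF=(1 − 431/18934·(0.988500+0.966900+0.917600))/(1+431/18934) = 4569/5000 ≈ 0.913800
step 5 [2.5y] zero: DF = P = 2217/2500 ≈ 0.886800
step 6 [3y] zero: DF = P = 1047/1250 ≈ 0.837600

1 1/2 1977/2000
2 1 9669/10000
3 3/2 1147/1250
4 2 4569/5000
5 5/2 2217/2500
6 3 1047/1250
DF(1.5y) is solved at step 3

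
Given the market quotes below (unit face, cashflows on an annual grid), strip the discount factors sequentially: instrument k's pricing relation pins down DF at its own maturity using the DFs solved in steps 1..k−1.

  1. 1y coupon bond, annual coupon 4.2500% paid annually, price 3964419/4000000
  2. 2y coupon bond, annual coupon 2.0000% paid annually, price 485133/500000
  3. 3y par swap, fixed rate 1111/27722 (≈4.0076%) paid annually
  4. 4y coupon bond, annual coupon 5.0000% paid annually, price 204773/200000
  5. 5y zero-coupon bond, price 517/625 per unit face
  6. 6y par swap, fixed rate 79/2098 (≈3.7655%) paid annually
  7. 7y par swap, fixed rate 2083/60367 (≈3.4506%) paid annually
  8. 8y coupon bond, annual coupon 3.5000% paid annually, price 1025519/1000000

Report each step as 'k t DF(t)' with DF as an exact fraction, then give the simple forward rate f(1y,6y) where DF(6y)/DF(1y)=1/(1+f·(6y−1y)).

1 1 9507/10000
2 2 4663/5000
3 3 8889/10000
4 4 8431/10000
5 5 517/625
6 6 321/400
7 7 7917/10000
8 8 7867/10000
f(1y,6y) = ((9507/10000)/(321/400) − 1)/(5) = 494/13375 ≈ 3.6935%

step 1 [1y] bond c/1=17/400: DF=(3964419/4000000 − 17/400·(0))/(1+17/400) = 9507/10000 ≈ 0.950700
step 2 [2y] bond c/1=1/50: DF=(485133/500000 − 1/50·(0.950700))/(1+1/50) = 4663/5000 ≈ 0.932600
step 3 [3y] swap r/1=1111/27722: DF=(1 − 1111/27722·(0.950700+0.932600))/(1+1111/27722) = 8889/10000 ≈ 0.888900
step 4 [4y] bond c/1=1/20: DF=(204773/200000 − 1/20·(0.950700+0.932600+0.888900))/(1+1/20) = 8431/10000 ≈ 0.843100
step 5 [5y] zero: DF = P = 517/625 ≈ 0.827200
step 6 [6y] swap r/1=79/2098: DF=(1 − 79/2098·(0.950700+0.932600+0.888900+0.843100+0.827200))/(1+79/2098) = 321/400 ≈ 0.802500
step 7 [7y] swap r/1=2083/60367: DF=(1 − 2083/60367·(0.950700+0.932600+0.888900+0.843100+0.827200+0.802500))/(1+2083/60367) = 7917/10000 ≈ 0.791700
step 8 [8y] bond c/1=7/200: DF=(1025519/1000000 − 7/200·(0.950700+0.932600+0.888900+0.843100+0.827200+0.802500+0.791700))/(1+7/200) = 7867/10000 ≈ 0.786700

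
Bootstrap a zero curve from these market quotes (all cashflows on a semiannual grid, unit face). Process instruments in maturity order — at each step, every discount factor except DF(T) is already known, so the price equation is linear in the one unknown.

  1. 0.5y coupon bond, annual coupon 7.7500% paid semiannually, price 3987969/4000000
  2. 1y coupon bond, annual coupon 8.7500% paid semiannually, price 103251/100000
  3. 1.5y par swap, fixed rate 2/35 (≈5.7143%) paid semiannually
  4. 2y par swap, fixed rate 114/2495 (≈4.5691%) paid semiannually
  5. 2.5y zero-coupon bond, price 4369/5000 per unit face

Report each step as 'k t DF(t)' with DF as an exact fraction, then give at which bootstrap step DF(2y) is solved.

1 1/2 4799/5000
2 1 949/1000
3 3/2 1149/1250
4 2 1829/2000
5 5/2 4369/5000
DF(2y) is solved at step 4

step 1 [0.5y] bond c/2=31/800: DF=(3987969/4000000 − 31/800·(0))/(1+31/800) = 4799/5000 ≈ 0.959800
step 2 [1y] bond c/2=7/160: DF=(103251/100000 − 7/160·(0.959800))/(1+7/160) = 949/1000 ≈ 0.949000
step 3 [1.5y] swap r/2=1/35: DF=(1 − 1/35·(0.959800+0.949000))/(1+1/35) = 1149/1250 ≈ 0.919200
step 4 [2y] swap r/2=57/2495: DF=(1 − 57/2495·(0.959800+0.949000+0.919200))/(1+57/2495) = 1829/2000 ≈ 0.914500
step 5 [2.5y] zero: DF = P = 4369/5000 ≈ 0.873800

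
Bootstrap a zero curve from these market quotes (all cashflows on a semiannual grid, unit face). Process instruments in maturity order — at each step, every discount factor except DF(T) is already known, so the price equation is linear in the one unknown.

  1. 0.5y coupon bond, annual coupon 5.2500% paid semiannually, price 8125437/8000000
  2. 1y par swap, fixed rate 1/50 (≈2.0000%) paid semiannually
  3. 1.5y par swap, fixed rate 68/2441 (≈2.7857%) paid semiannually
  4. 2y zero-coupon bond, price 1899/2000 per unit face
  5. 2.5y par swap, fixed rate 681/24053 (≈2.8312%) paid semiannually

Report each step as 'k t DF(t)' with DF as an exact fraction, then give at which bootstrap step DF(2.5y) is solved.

step 1 [0.5y] bond c/2=21/800: DF=(8125437/8000000 − 21/800·(0))/(1+21/800) = 9897/10000 ≈ 0.989700
step 2 [1y] swap r/2=1/100: DF=(1 − 1/100·(0.989700))/(1+1/100) = 9803/10000 ≈ 0.980300
step 3 [1.5y] swap r/2=34/2441: DF=(1 − 34/2441·(0.989700+0.980300))/(1+34/2441) = 1199/1250 ≈ 0.959200
step 4 [2y] zero: DF = P = 1899/2000 ≈ 0.949500
step 5 [2.5y] swap r/2=681/48106: DF=(1 − 681/48106·(0.989700+0.980300+0.959200+0.949500))/(1+681/48106) = 9319/10000 ≈ 0.931900

1 1/2 9897/10000
2 1 9803/10000
3 3/2 1199/1250
4 2 1899/2000
5 5/2 9319/10000
DF(2.5y) is solved at step 5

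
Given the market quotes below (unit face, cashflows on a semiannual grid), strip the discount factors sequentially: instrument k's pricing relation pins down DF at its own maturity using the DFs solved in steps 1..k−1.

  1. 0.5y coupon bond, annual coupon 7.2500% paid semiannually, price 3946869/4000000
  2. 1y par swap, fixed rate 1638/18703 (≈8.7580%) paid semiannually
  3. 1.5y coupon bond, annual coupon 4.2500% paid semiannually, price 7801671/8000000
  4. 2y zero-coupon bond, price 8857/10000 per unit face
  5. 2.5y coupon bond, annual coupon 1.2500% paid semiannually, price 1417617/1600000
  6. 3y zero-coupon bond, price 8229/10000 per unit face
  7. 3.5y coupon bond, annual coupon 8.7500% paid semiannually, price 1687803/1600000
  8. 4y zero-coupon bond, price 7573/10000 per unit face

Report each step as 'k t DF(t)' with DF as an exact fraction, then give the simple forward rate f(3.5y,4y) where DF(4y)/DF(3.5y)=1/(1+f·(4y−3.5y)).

1 1/2 4761/5000
2 1 9181/10000
3 3/2 229/250
4 2 8857/10000
5 5/2 8577/10000
6 3 8229/10000
7 7/2 7863/10000
8 4 7573/10000
f(3.5y,4y) = ((7863/10000)/(7573/10000) − 1)/(1/2) = 580/7573 ≈ 7.6588%

step 1 [0.5y] bond c/2=29/800: DF=(3946869/4000000 − 29/800·(0))/(1+29/800) = 4761/5000 ≈ 0.952200
step 2 [1y] swap r/2=819/18703: DF=(1 − 819/18703·(0.952200))/(1+819/18703) = 9181/10000 ≈ 0.918100
step 3 [1.5y] bond c/2=17/800: DF=(7801671/8000000 − 17/800·(0.952200+0.918100))/(1+17/800) = 229/250 ≈ 0.916000
step 4 [2y] zero: DF = P = 8857/10000 ≈ 0.885700
step 5 [2.5y] bond c/2=1/160: DF=(1417617/1600000 − 1/160·(0.952200+0.918100+0.916000+0.885700))/(1+1/160) = 8577/10000 ≈ 0.857700
step 6 [3y] zero: DF = P = 8229/10000 ≈ 0.822900
step 7 [3.5y] bond c/2=7/160: DF=(1687803/1600000 − 7/160·(0.952200+0.918100+0.916000+0.885700+0.857700+0.822900))/(1+7/160) = 7863/10000 ≈ 0.786300
step 8 [4y] zero: DF = P = 7573/10000 ≈ 0.757300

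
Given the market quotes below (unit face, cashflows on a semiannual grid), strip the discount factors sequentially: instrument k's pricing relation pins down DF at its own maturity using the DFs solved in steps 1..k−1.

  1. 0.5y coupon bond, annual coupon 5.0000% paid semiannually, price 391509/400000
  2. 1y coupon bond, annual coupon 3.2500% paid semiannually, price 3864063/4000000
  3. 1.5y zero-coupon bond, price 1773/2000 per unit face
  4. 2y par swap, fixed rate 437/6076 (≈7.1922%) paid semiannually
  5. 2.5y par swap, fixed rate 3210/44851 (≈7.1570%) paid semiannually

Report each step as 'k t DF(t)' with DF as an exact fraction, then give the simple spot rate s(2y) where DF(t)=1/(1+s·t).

1 1/2 9549/10000
2 1 9353/10000
3 3/2 1773/2000
4 2 8689/10000
5 5/2 1679/2000
s(2y) = (1/(8689/10000) − 1)/(2) = 1311/17378 ≈ 7.5440%

step 1 [0.5y] bond c/2=1/40: DF=(391509/400000 − 1/40·(0))/(1+1/40) = 9549/10000 ≈ 0.954900
step 2 [1y] bond c/2=13/800: DF=(3864063/4000000 − 13/800·(0.954900))/(1+13/800) = 9353/10000 ≈ 0.935300
step 3 [1.5y] zero: DF = P = 1773/2000 ≈ 0.886500
step 4 [2y] swap r/2=437/12152: DF=(1 − 437/12152·(0.954900+0.935300+0.886500))/(1+437/12152) = 8689/10000 ≈ 0.868900
step 5 [2.5y] swap r/2=1605/44851: DF=(1 − 1605/44851·(0.954900+0.935300+0.886500+0.868900))/(1+1605/44851) = 1679/2000 ≈ 0.839500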